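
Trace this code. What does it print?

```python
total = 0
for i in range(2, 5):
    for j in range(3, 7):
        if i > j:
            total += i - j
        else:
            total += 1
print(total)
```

i=2,j=3: not 2>3, total = 0+1 = 1
i=2,j=4: not 2>4, total = 1+1 = 2
i=2,j=5: not 2>5, total = 2+1 = 3
i=2,j=6: not 2>6, total = 3+1 = 4
i=3,j=3: not 3>3, total = 4+1 = 5
i=3,j=4: not 3>4, total = 5+1 = 6
i=3,j=5: not 3>5, total = 6+1 = 7
i=3,j=6: not 3>6, total = 7+1 = 8
i=4,j=3: 4>3, total = 8+1 = 9
i=4,j=4: not 4>4, total = 9+1 = 10
i=4,j=5: not 4>5, total = 10+1 = 11
i=4,j=6: not 4>6, total = 11+1 = 12

12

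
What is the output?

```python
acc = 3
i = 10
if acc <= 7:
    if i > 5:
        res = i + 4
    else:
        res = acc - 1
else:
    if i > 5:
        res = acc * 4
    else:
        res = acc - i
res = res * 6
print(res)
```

acc=3, i=10
acc <= 7 is True; i > 5 is True
→ res = i + 4 = 14
res = 14*6 = 84

84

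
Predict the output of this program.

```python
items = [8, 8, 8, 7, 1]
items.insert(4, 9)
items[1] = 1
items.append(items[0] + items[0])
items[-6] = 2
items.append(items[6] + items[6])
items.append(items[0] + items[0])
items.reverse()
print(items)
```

insert 9 at 4 → [8, 8, 8, 7, 9, 1]
items[1] = 1 → [8, 1, 8, 7, 9, 1]
append items[0]+items[0] = 8+8 = 16 → [8, 1, 8, 7, 9, 1, 16]
items[-6] = 2 → [8, 2, 8, 7, 9, 1, 16]
append items[6]+items[6] = 16+16 = 32 → [8, 2, 8, 7, 9, 1, 16, 32]
append items[0]+items[0] = 8+8 = 16 → [8, 2, 8, 7, 9, 1, 16, 32, 16]
reverse → [16, 32, 16, 1, 9, 7, 8, 2, 8]

[16, 32, 16, 1, 9, 7, 8, 2, 8]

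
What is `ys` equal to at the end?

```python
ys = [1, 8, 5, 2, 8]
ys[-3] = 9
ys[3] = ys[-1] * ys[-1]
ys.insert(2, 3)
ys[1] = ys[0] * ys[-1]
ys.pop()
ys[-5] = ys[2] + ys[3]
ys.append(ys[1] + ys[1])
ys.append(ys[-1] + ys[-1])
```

ys[-3] = 9 → [1, 8, 9, 2, 8]
ys[3] = ys[-1]*ys[-1] = 8*8 = 64 → [1, 8, 9, 64, 8]
insert 3 at 2 → [1, 8, 3, 9, 64, 8]
ys[1] = ys[0]*ys[-1] = 1*8 = 8 → [1, 8, 3, 9, 64, 8]
pop() removes 8 → [1, 8, 3, 9, 64]
ys[-5] = ys[2]+ys[3] = 3+9 = 12 → [12, 8, 3, 9, 64]
append ys[1]+ys[1] = 8+8 = 16 → [12, 8, 3, 9, 64, 16]
append ys[-1]+ys[-1] = 16+16 = 32 → [12, 8, 3, 9, 64, 16, 32]

[12, 8, 3, 9, 64, 16, 32]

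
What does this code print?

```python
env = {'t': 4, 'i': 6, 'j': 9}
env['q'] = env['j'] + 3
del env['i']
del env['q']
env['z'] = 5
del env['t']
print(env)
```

{'j': 9, 'z': 5}

env['q'] = env['j']+3 = 12 → {'t': 4, 'i': 6, 'j': 9, 'q': 12}
del 'i' → {'t': 4, 'j': 9, 'q': 12}
del 'q' → {'t': 4, 'j': 9}
env['z'] = 5 → {'t': 4, 'j': 9, 'z': 5}
del 't' → {'j': 9, 'z': 5}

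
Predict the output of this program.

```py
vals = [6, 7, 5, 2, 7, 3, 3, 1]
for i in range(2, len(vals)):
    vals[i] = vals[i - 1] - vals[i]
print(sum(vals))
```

i=2: vals[2] = 7-5 = 2 → [6, 7, 2, 2, 7, 3, 3, 1]
i=3: vals[3] = 2-2 = 0 → [6, 7, 2, 0, 7, 3, 3, 1]
i=4: vals[4] = 0-7 = -7 → [6, 7, 2, 0, -7, 3, 3, 1]
i=5: vals[5] = (-7)-3 = -10 → [6, 7, 2, 0, -7, -10, 3, 1]
i=6: vals[6] = (-10)-3 = -13 → [6, 7, 2, 0, -7, -10, -13, 1]
i=7: vals[7] = (-13)-1 = -14 → [6, 7, 2, 0, -7, -10, -13, -14]
sum = -29

-29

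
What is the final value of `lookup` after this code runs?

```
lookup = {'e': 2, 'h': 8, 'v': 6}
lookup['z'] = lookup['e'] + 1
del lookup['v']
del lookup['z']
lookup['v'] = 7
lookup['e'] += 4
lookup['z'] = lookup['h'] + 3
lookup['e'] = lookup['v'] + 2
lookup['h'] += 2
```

lookup['z'] = lookup['e']+1 = 3 → {'e': 2, 'h': 8, 'v': 6, 'z': 3}
del 'v' → {'e': 2, 'h': 8, 'z': 3}
del 'z' → {'e': 2, 'h': 8}
lookup['v'] = 7 → {'e': 2, 'h': 8, 'v': 7}
lookup['e'] = 2+4 = 6 → {'e': 6, 'h': 8, 'v': 7}
lookup['z'] = lookup['h']+3 = 11 → {'e': 6, 'h': 8, 'v': 7, 'z': 11}
lookup['e'] = lookup['v']+2 = 9 → {'e': 9, 'h': 8, 'v': 7, 'z': 11}
lookup['h'] = 8+2 = 10 → {'e': 9, 'h': 10, 'v': 7, 'z': 11}

{'e': 9, 'h': 10, 'v': 7, 'z': 11}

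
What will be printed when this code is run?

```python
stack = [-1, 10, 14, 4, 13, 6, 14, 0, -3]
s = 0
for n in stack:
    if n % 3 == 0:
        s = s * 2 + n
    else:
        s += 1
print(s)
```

n=-1: not %3==0, s = 0+1 = 1
n=10: not %3==0, s = 1+1 = 2
n=14: not %3==0, s = 2+1 = 3
n=4: not %3==0, s = 3+1 = 4
n=13: not %3==0, s = 4+1 = 5
n=6: %3==0, s = 5*2+6 = 16
n=14: not %3==0, s = 16+1 = 17
n=0: %3==0, s = 17*2+0 = 34
n=-3: %3==0, s = 34*2+(-3) = 65

65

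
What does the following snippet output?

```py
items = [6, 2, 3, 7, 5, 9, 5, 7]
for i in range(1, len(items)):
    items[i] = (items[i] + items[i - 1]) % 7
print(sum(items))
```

i=1: items[1] = (2+6)%7 = 1 → [6, 1, 3, 7, 5, 9, 5, 7]
i=2: items[2] = (3+1)%7 = 4 → [6, 1, 4, 7, 5, 9, 5, 7]
i=3: items[3] = (7+4)%7 = 4 → [6, 1, 4, 4, 5, 9, 5, 7]
i=4: items[4] = (5+4)%7 = 2 → [6, 1, 4, 4, 2, 9, 5, 7]
i=5: items[5] = (9+2)%7 = 4 → [6, 1, 4, 4, 2, 4, 5, 7]
i=6: items[6] = (5+4)%7 = 2 → [6, 1, 4, 4, 2, 4, 2, 7]
i=7: items[7] = (7+2)%7 = 2 → [6, 1, 4, 4, 2, 4, 2, 2]
sum = 25

25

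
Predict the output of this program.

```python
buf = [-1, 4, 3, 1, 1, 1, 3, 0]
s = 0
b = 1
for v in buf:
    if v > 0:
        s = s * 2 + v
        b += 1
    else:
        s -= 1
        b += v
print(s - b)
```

v=-1: not >0, s = 0-1 = -1; b=0
v=4: >0, s = (-1)*2+4 = 2; b=1
v=3: >0, s = 2*2+3 = 7; b=2
v=1: >0, s = 7*2+1 = 15; b=3
v=1: >0, s = 15*2+1 = 31; b=4
v=1: >0, s = 31*2+1 = 63; b=5
v=3: >0, s = 63*2+3 = 129; b=6
v=0: not >0, s = 129-1 = 128; b=6
s-b = 128-6 = 122

122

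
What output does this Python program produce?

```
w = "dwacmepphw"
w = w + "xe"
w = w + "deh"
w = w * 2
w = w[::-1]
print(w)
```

hedexwhppemcawdhedexwhppemcawd

+ 'xe' → 'dwacmepphwxe'
+ 'deh' → 'dwacmepphwxedeh'
repeat ×2 → 'dwacmepphwxedehdwacmepphwxedeh'
reverse → 'hedexwhppemcawdhedexwhppemcawd'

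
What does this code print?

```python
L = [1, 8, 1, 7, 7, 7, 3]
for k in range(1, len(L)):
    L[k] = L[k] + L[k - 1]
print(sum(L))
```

k=1: L[1] = 8+1 = 9 → [1, 9, 1, 7, 7, 7, 3]
k=2: L[2] = 1+9 = 10 → [1, 9, 10, 7, 7, 7, 3]
k=3: L[3] = 7+10 = 17 → [1, 9, 10, 17, 7, 7, 3]
k=4: L[4] = 7+17 = 24 → [1, 9, 10, 17, 24, 7, 3]
k=5: L[5] = 7+24 = 31 → [1, 9, 10, 17, 24, 31, 3]
k=6: L[6] = 3+31 = 34 → [1, 9, 10, 17, 24, 31, 34]
sum = 126

126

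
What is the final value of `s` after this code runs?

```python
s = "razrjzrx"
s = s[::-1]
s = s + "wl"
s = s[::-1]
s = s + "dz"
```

'lwrazrjzrxdz'

reverse → 'xrzjrzar'
+ 'wl' → 'xrzjrzarwl'
reverse → 'lwrazrjzrx'
+ 'dz' → 'lwrazrjzrxdz'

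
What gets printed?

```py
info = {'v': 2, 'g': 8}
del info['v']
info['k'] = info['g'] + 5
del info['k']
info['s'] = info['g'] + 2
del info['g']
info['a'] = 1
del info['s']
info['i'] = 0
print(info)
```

{'a': 1, 'i': 0}

del 'v' → {'g': 8}
info['k'] = info['g']+5 = 13 → {'g': 8, 'k': 13}
del 'k' → {'g': 8}
info['s'] = info['g']+2 = 10 → {'g': 8, 's': 10}
del 'g' → {'s': 10}
info['a'] = 1 → {'s': 10, 'a': 1}
del 's' → {'a': 1}
info['i'] = 0 → {'a': 1, 'i': 0}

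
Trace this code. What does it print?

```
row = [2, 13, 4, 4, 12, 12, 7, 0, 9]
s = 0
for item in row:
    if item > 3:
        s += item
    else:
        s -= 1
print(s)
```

59

item=2: not >3, s = 0-1 = -1
item=13: >3, s = (-1)+13 = 12
item=4: >3, s = 12+4 = 16
item=4: >3, s = 16+4 = 20
item=12: >3, s = 20+12 = 32
item=12: >3, s = 32+12 = 44
item=7: >3, s = 44+7 = 51
item=0: not >3, s = 51-1 = 50
item=9: >3, s = 50+9 = 59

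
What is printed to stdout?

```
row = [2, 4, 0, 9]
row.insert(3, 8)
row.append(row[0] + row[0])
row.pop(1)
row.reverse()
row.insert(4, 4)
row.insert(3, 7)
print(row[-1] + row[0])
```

insert 8 at 3 → [2, 4, 0, 8, 9]
append row[0]+row[0] = 2+2 = 4 → [2, 4, 0, 8, 9, 4]
pop(1) removes 4 → [2, 0, 8, 9, 4]
reverse → [4, 9, 8, 0, 2]
insert 4 at 4 → [4, 9, 8, 0, 4, 2]
insert 7 at 3 → [4, 9, 8, 7, 0, 4, 2]
row[-1]+row[0] = 2+4 = 6

6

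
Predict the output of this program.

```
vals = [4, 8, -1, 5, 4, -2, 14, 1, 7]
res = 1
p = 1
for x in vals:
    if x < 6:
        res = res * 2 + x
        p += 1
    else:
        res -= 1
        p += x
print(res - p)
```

x=4: <6, res = 1*2+4 = 6; p=2
x=8: not <6, res = 6-1 = 5; p=10
x=-1: <6, res = 5*2+(-1) = 9; p=11
x=5: <6, res = 9*2+5 = 23; p=12
x=4: <6, res = 23*2+4 = 50; p=13
x=-2: <6, res = 50*2+(-2) = 98; p=14
x=14: not <6, res = 98-1 = 97; p=28
x=1: <6, res = 97*2+1 = 195; p=29
x=7: not <6, res = 195-1 = 194; p=36
res-p = 194-36 = 158

158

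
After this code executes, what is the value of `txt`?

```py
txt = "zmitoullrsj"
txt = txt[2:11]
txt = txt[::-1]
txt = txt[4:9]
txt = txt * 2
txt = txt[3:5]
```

'ti'

slice [2:11] → 'itoullrsj'
reverse → 'jsrlluoti'
slice [4:9] → 'luoti'
repeat ×2 → 'luotiluoti'
slice [3:5] → 'ti'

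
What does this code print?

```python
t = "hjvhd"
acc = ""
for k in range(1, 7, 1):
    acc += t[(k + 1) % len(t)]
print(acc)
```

k=1: add t[2]='v' → 'v'
k=2: add t[3]='h' → 'vh'
k=3: add t[4]='d' → 'vhd'
k=4: add t[0]='h' → 'vhdh'
k=5: add t[1]='j' → 'vhdhj'
k=6: add t[2]='v' → 'vhdhjv'

vhdhjv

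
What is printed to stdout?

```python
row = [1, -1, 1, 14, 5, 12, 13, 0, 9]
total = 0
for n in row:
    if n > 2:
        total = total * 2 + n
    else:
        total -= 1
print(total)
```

249

n=1: not >2, total = 0-1 = -1
n=-1: not >2, total = (-1)-1 = -2
n=1: not >2, total = (-2)-1 = -3
n=14: >2, total = (-3)*2+14 = 8
n=5: >2, total = 8*2+5 = 21
n=12: >2, total = 21*2+12 = 54
n=13: >2, total = 54*2+13 = 121
n=0: not >2, total = 121-1 = 120
n=9: >2, total = 120*2+9 = 249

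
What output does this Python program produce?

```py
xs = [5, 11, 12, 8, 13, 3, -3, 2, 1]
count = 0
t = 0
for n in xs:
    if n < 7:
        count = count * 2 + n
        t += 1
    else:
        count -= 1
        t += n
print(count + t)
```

n=5: <7, count = 0*2+5 = 5; t=1
n=11: not <7, count = 5-1 = 4; t=12
n=12: not <7, count = 4-1 = 3; t=24
n=8: not <7, count = 3-1 = 2; t=32
n=13: not <7, count = 2-1 = 1; t=45
n=3: <7, count = 1*2+3 = 5; t=46
n=-3: <7, count = 5*2+(-3) = 7; t=47
n=2: <7, count = 7*2+2 = 16; t=48
n=1: <7, count = 16*2+1 = 33; t=49
count+t = 33+49 = 82

82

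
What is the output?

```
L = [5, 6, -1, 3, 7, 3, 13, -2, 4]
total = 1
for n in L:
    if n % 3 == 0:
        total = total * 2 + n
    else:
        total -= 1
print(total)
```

n=5: not %3==0, total = 1-1 = 0
n=6: %3==0, total = 0*2+6 = 6
n=-1: not %3==0, total = 6-1 = 5
n=3: %3==0, total = 5*2+3 = 13
n=7: not %3==0, total = 13-1 = 12
n=3: %3==0, total = 12*2+3 = 27
n=13: not %3==0, total = 27-1 = 26
n=-2: not %3==0, total = 26-1 = 25
n=4: not %3==0, total = 25-1 = 24

24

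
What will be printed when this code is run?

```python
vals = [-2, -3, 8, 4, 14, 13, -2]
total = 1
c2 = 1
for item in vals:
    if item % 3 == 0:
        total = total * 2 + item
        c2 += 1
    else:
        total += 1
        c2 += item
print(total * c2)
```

item=-2: not %3==0, total = 1+1 = 2; c2=-1
item=-3: %3==0, total = 2*2+(-3) = 1; c2=0
item=8: not %3==0, total = 1+1 = 2; c2=8
item=4: not %3==0, total = 2+1 = 3; c2=12
item=14: not %3==0, total = 3+1 = 4; c2=26
item=13: not %3==0, total = 4+1 = 5; c2=39
item=-2: not %3==0, total = 5+1 = 6; c2=37
total*c2 = 6*37 = 222

222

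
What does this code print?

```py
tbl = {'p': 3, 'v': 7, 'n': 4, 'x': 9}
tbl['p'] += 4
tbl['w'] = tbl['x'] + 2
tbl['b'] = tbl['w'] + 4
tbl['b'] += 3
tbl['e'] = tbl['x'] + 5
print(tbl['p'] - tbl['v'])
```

0

tbl['p'] = 3+4 = 7 → {'p': 7, 'v': 7, 'n': 4, 'x': 9}
tbl['w'] = tbl['x']+2 = 11 → {'p': 7, 'v': 7, 'n': 4, 'x': 9, 'w': 11}
tbl['b'] = tbl['w']+4 = 15 → {'p': 7, 'v': 7, 'n': 4, 'x': 9, 'w': 11, 'b': 15}
tbl['b'] = 15+3 = 18 → {'p': 7, 'v': 7, 'n': 4, 'x': 9, 'w': 11, 'b': 18}
tbl['e'] = tbl['x']+5 = 14 → {'p': 7, 'v': 7, 'n': 4, 'x': 9, 'w': 11, 'b': 18, 'e': 14}
tbl['p']-tbl['v'] = 7-7 = 0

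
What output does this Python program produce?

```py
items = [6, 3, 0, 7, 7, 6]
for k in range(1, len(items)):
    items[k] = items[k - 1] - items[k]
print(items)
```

k=1: items[1] = 6-3 = 3 → [6, 3, 0, 7, 7, 6]
k=2: items[2] = 3-0 = 3 → [6, 3, 3, 7, 7, 6]
k=3: items[3] = 3-7 = -4 → [6, 3, 3, -4, 7, 6]
k=4: items[4] = (-4)-7 = -11 → [6, 3, 3, -4, -11, 6]
k=5: items[5] = (-11)-6 = -17 → [6, 3, 3, -4, -11, -17]

[6, 3, 3, -4, -11, -17]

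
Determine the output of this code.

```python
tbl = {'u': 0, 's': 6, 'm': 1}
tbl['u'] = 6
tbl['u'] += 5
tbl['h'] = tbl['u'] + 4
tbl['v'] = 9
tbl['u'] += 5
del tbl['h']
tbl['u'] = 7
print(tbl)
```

tbl['u'] = 6 → {'u': 6, 's': 6, 'm': 1}
tbl['u'] = 6+5 = 11 → {'u': 11, 's': 6, 'm': 1}
tbl['h'] = tbl['u']+4 = 15 → {'u': 11, 's': 6, 'm': 1, 'h': 15}
tbl['v'] = 9 → {'u': 11, 's': 6, 'm': 1, 'h': 15, 'v': 9}
tbl['u'] = 11+5 = 16 → {'u': 16, 's': 6, 'm': 1, 'h': 15, 'v': 9}
del 'h' → {'u': 16, 's': 6, 'm': 1, 'v': 9}
tbl['u'] = 7 → {'u': 7, 's': 6, 'm': 1, 'v': 9}

{'u': 7, 's': 6, 'm': 1, 'v': 9}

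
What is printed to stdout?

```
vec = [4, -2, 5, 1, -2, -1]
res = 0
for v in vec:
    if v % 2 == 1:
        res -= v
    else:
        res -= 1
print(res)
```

v=4: not odd, res = 0-1 = -1
v=-2: not odd, res = (-1)-1 = -2
v=5: odd, res = (-2)-5 = -7
v=1: odd, res = (-7)-1 = -8
v=-2: not odd, res = (-8)-1 = -9
v=-1: odd, res = (-9)-(-1) = -8

-8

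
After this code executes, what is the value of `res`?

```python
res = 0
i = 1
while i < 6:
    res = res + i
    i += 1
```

i=1: res = 0+1 = 1
i=2: res = 1+2 = 3
i=3: res = 3+3 = 6
i=4: res = 6+4 = 10
i=5: res = 10+5 = 15

15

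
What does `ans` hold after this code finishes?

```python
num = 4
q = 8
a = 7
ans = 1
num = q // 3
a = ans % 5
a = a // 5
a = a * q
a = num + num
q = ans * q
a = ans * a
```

1

num = 8//3 = 2
a = 1%5 = 1
a = 1//5 = 0
a = 0*8 = 0
a = 2+2 = 4
q = 1*8 = 8
a = 1*4 = 4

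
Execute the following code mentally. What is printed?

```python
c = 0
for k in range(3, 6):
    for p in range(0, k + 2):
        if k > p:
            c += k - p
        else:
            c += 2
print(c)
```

43

k=3,p=0: 3>0, c = 0+3 = 3
k=3,p=1: 3>1, c = 3+2 = 5
k=3,p=2: 3>2, c = 5+1 = 6
k=3,p=3: not 3>3, c = 6+2 = 8
k=3,p=4: not 3>4, c = 8+2 = 10
k=4,p=0: 4>0, c = 10+4 = 14
k=4,p=1: 4>1, c = 14+3 = 17
k=4,p=2: 4>2, c = 17+2 = 19
k=4,p=3: 4>3, c = 19+1 = 20
k=4,p=4: not 4>4, c = 20+2 = 22
k=4,p=5: not 4>5, c = 22+2 = 24
k=5,p=0: 5>0, c = 24+5 = 29
k=5,p=1: 5>1, c = 29+4 = 33
k=5,p=2: 5>2, c = 33+3 = 36
k=5,p=3: 5>3, c = 36+2 = 38
k=5,p=4: 5>4, c = 38+1 = 39
k=5,p=5: not 5>5, c = 39+2 = 41
k=5,p=6: not 5>6, c = 41+2 = 43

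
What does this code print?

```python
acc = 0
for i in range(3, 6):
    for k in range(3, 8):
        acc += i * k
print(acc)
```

i=3,k=3: acc = 0+9 = 9
i=3,k=4: acc = 9+12 = 21
i=3,k=5: acc = 21+15 = 36
i=3,k=6: acc = 36+18 = 54
i=3,k=7: acc = 54+21 = 75
i=4,k=3: acc = 75+12 = 87
i=4,k=4: acc = 87+16 = 103
i=4,k=5: acc = 103+20 = 123
i=4,k=6: acc = 123+24 = 147
i=4,k=7: acc = 147+28 = 175
i=5,k=3: acc = 175+15 = 190
i=5,k=4: acc = 190+20 = 210
i=5,k=5: acc = 210+25 = 235
i=5,k=6: acc = 235+30 = 265
i=5,k=7: acc = 265+35 = 300

300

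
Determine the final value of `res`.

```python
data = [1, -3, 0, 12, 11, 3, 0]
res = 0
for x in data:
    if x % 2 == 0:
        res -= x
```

-12

x=1: not even
x=-3: not even
x=0: even, res = 0-0 = 0
x=12: even, res = 0-12 = -12
x=11: not even
x=3: not even
x=0: even, res = (-12)-0 = -12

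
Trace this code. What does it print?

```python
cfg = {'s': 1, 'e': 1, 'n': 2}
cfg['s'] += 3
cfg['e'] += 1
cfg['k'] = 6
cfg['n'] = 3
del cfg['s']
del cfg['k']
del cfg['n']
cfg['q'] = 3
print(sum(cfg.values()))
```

5

cfg['s'] = 1+3 = 4 → {'s': 4, 'e': 1, 'n': 2}
cfg['e'] = 1+1 = 2 → {'s': 4, 'e': 2, 'n': 2}
cfg['k'] = 6 → {'s': 4, 'e': 2, 'n': 2, 'k': 6}
cfg['n'] = 3 → {'s': 4, 'e': 2, 'n': 3, 'k': 6}
del 's' → {'e': 2, 'n': 3, 'k': 6}
del 'k' → {'e': 2, 'n': 3}
del 'n' → {'e': 2}
cfg['q'] = 3 → {'e': 2, 'q': 3}
sum of values = 5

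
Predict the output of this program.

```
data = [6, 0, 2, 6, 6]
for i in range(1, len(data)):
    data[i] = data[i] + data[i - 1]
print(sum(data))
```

i=1: data[1] = 0+6 = 6 → [6, 6, 2, 6, 6]
i=2: data[2] = 2+6 = 8 → [6, 6, 8, 6, 6]
i=3: data[3] = 6+8 = 14 → [6, 6, 8, 14, 6]
i=4: data[4] = 6+14 = 20 → [6, 6, 8, 14, 20]
sum = 54

54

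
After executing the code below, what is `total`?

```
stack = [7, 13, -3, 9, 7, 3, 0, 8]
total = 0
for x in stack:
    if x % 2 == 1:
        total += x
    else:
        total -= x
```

x=7: odd, total = 0+7 = 7
x=13: odd, total = 7+13 = 20
x=-3: odd, total = 20+(-3) = 17
x=9: odd, total = 17+9 = 26
x=7: odd, total = 26+7 = 33
x=3: odd, total = 33+3 = 36
x=0: not odd, total = 36-0 = 36
x=8: not odd, total = 36-8 = 28

28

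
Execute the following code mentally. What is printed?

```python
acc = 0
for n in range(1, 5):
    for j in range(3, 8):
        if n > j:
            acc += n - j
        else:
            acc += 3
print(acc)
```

58

n=1,j=3: not 1>3, acc = 0+3 = 3
n=1,j=4: not 1>4, acc = 3+3 = 6
n=1,j=5: not 1>5, acc = 6+3 = 9
n=1,j=6: not 1>6, acc = 9+3 = 12
n=1,j=7: not 1>7, acc = 12+3 = 15
n=2,j=3: not 2>3, acc = 15+3 = 18
n=2,j=4: not 2>4, acc = 18+3 = 21
n=2,j=5: not 2>5, acc = 21+3 = 24
n=2,j=6: not 2>6, acc = 24+3 = 27
n=2,j=7: not 2>7, acc = 27+3 = 30
n=3,j=3: not 3>3, acc = 30+3 = 33
n=3,j=4: not 3>4, acc = 33+3 = 36
n=3,j=5: not 3>5, acc = 36+3 = 39
n=3,j=6: not 3>6, acc = 39+3 = 42
n=3,j=7: not 3>7, acc = 42+3 = 45
n=4,j=3: 4>3, acc = 45+1 = 46
n=4,j=4: not 4>4, acc = 46+3 = 49
n=4,j=5: not 4>5, acc = 49+3 = 52
n=4,j=6: not 4>6, acc = 52+3 = 55
n=4,j=7: not 4>7, acc = 55+3 = 58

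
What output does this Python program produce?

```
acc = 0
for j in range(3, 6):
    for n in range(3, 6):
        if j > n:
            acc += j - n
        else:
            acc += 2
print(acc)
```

16

j=3,n=3: not 3>3, acc = 0+2 = 2
j=3,n=4: not 3>4, acc = 2+2 = 4
j=3,n=5: not 3>5, acc = 4+2 = 6
j=4,n=3: 4>3, acc = 6+1 = 7
j=4,n=4: not 4>4, acc = 7+2 = 9
j=4,n=5: not 4>5, acc = 9+2 = 11
j=5,n=3: 5>3, acc = 11+2 = 13
j=5,n=4: 5>4, acc = 13+1 = 14
j=5,n=5: not 5>5, acc = 14+2 = 16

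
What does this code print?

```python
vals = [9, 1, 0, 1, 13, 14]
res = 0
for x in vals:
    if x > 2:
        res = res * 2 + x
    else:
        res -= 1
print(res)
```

x=9: >2, res = 0*2+9 = 9
x=1: not >2, res = 9-1 = 8
x=0: not >2, res = 8-1 = 7
x=1: not >2, res = 7-1 = 6
x=13: >2, res = 6*2+13 = 25
x=14: >2, res = 25*2+14 = 64

64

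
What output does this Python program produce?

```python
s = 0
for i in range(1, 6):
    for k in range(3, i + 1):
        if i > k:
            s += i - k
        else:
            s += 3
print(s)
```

13

i=3,k=3: not 3>3, s = 0+3 = 3
i=4,k=3: 4>3, s = 3+1 = 4
i=4,k=4: not 4>4, s = 4+3 = 7
i=5,k=3: 5>3, s = 7+2 = 9
i=5,k=4: 5>4, s = 9+1 = 10
i=5,k=5: not 5>5, s = 10+3 = 13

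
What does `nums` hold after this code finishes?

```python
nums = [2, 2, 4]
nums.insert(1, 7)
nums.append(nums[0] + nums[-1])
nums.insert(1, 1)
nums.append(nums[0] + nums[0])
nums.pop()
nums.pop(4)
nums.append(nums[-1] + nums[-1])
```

insert 7 at 1 → [2, 7, 2, 4]
append nums[0]+nums[-1] = 2+4 = 6 → [2, 7, 2, 4, 6]
insert 1 at 1 → [2, 1, 7, 2, 4, 6]
append nums[0]+nums[0] = 2+2 = 4 → [2, 1, 7, 2, 4, 6, 4]
pop() removes 4 → [2, 1, 7, 2, 4, 6]
pop(4) removes 4 → [2, 1, 7, 2, 6]
append nums[-1]+nums[-1] = 6+6 = 12 → [2, 1, 7, 2, 6, 12]

[2, 1, 7, 2, 6, 12]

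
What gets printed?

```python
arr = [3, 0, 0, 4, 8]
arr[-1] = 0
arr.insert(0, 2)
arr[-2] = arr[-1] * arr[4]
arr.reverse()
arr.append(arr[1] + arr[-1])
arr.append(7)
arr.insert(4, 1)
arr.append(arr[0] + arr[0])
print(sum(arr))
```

arr[-1] = 0 → [3, 0, 0, 4, 0]
insert 2 at 0 → [2, 3, 0, 0, 4, 0]
arr[-2] = arr[-1]*arr[4] = 0*4 = 0 → [2, 3, 0, 0, 0, 0]
reverse → [0, 0, 0, 0, 3, 2]
append arr[1]+arr[-1] = 0+2 = 2 → [0, 0, 0, 0, 3, 2, 2]
append 7 → [0, 0, 0, 0, 3, 2, 2, 7]
insert 1 at 4 → [0, 0, 0, 0, 1, 3, 2, 2, 7]
append arr[0]+arr[0] = 0+0 = 0 → [0, 0, 0, 0, 1, 3, 2, 2, 7, 0]
sum = 15

15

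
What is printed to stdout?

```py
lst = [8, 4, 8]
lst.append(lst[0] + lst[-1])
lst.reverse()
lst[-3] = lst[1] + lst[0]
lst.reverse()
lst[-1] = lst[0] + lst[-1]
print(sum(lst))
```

append lst[0]+lst[-1] = 8+8 = 16 → [8, 4, 8, 16]
reverse → [16, 8, 4, 8]
lst[-3] = lst[1]+lst[0] = 8+16 = 24 → [16, 24, 4, 8]
reverse → [8, 4, 24, 16]
lst[-1] = lst[0]+lst[-1] = 8+16 = 24 → [8, 4, 24, 24]
sum = 60

60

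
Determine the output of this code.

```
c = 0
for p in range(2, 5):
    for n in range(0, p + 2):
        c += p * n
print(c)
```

p=2,n=0: c = 0+0 = 0
p=2,n=1: c = 0+2 = 2
p=2,n=2: c = 2+4 = 6
p=2,n=3: c = 6+6 = 12
p=3,n=0: c = 12+0 = 12
p=3,n=1: c = 12+3 = 15
p=3,n=2: c = 15+6 = 21
p=3,n=3: c = 21+9 = 30
p=3,n=4: c = 30+12 = 42
p=4,n=0: c = 42+0 = 42
p=4,n=1: c = 42+4 = 46
p=4,n=2: c = 46+8 = 54
p=4,n=3: c = 54+12 = 66
p=4,n=4: c = 66+16 = 82
p=4,n=5: c = 82+20 = 102

102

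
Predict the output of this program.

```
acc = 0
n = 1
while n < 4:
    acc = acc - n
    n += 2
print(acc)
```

n=1: acc = 0-1 = -1
n=3: acc = (-1)-3 = -4

-4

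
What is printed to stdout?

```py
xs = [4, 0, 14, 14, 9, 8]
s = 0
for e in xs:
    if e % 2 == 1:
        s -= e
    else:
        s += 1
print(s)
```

-4

e=4: not odd, s = 0+1 = 1
e=0: not odd, s = 1+1 = 2
e=14: not odd, s = 2+1 = 3
e=14: not odd, s = 3+1 = 4
e=9: odd, s = 4-9 = -5
e=8: not odd, s = (-5)+1 = -4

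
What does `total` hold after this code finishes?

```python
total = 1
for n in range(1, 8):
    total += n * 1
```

29

n=1: total = 1+1*1 = 2
n=2: total = 2+2*1 = 4
n=3: total = 4+3*1 = 7
n=4: total = 7+4*1 = 11
n=5: total = 11+5*1 = 16
n=6: total = 16+6*1 = 22
n=7: total = 22+7*1 = 29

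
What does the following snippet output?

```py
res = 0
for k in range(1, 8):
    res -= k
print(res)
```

k=1: res = 0-1 = -1
k=2: res = (-1)-2 = -3
k=3: res = (-3)-3 = -6
k=4: res = (-6)-4 = -10
k=5: res = (-10)-5 = -15
k=6: res = (-15)-6 = -21
k=7: res = (-21)-7 = -28

-28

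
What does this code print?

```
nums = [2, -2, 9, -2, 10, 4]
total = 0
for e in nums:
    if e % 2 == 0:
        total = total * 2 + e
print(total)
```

e=2: even, total = 0*2+2 = 2
e=-2: even, total = 2*2+(-2) = 2
e=9: not even
e=-2: even, total = 2*2+(-2) = 2
e=10: even, total = 2*2+10 = 14
e=4: even, total = 14*2+4 = 32

32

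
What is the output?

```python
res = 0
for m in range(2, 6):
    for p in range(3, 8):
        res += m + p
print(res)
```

170

m=2,p=3: res = 0+5 = 5
m=2,p=4: res = 5+6 = 11
m=2,p=5: res = 11+7 = 18
m=2,p=6: res = 18+8 = 26
m=2,p=7: res = 26+9 = 35
m=3,p=3: res = 35+6 = 41
m=3,p=4: res = 41+7 = 48
m=3,p=5: res = 48+8 = 56
m=3,p=6: res = 56+9 = 65
m=3,p=7: res = 65+10 = 75
m=4,p=3: res = 75+7 = 82
m=4,p=4: res = 82+8 = 90
m=4,p=5: res = 90+9 = 99
m=4,p=6: res = 99+10 = 109
m=4,p=7: res = 109+11 = 120
m=5,p=3: res = 120+8 = 128
m=5,p=4: res = 128+9 = 137
m=5,p=5: res = 137+10 = 147
m=5,p=6: res = 147+11 = 158
m=5,p=7: res = 158+12 = 170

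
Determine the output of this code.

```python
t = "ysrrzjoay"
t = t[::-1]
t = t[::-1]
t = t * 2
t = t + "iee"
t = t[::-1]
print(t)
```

reverse → 'yaojzrrsy'
reverse → 'ysrrzjoay'
repeat ×2 → 'ysrrzjoayysrrzjoay'
+ 'iee' → 'ysrrzjoayysrrzjoayiee'
reverse → 'eeiyaojzrrsyyaojzrrsy'

eeiyaojzrrsyyaojzrrsy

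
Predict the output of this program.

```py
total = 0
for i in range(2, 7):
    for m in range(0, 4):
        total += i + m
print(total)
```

i=2,m=0: total = 0+2 = 2
i=2,m=1: total = 2+3 = 5
i=2,m=2: total = 5+4 = 9
i=2,m=3: total = 9+5 = 14
i=3,m=0: total = 14+3 = 17
i=3,m=1: total = 17+4 = 21
i=3,m=2: total = 21+5 = 26
i=3,m=3: total = 26+6 = 32
i=4,m=0: total = 32+4 = 36
i=4,m=1: total = 36+5 = 41
i=4,m=2: total = 41+6 = 47
i=4,m=3: total = 47+7 = 54
i=5,m=0: total = 54+5 = 59
i=5,m=1: total = 59+6 = 65
i=5,m=2: total = 65+7 = 72
i=5,m=3: total = 72+8 = 80
i=6,m=0: total = 80+6 = 86
i=6,m=1: total = 86+7 = 93
i=6,m=2: total = 93+8 = 101
i=6,m=3: total = 101+9 = 110

110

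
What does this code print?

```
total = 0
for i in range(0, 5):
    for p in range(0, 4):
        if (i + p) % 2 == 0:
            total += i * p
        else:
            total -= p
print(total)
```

i=0,p=0: even sum, total = 0+0 = 0
i=0,p=1: odd sum, total = 0-1 = -1
i=0,p=2: even sum, total = (-1)+0 = -1
i=0,p=3: odd sum, total = (-1)-3 = -4
i=1,p=0: odd sum, total = (-4)-0 = -4
i=1,p=1: even sum, total = (-4)+1 = -3
i=1,p=2: odd sum, total = (-3)-2 = -5
i=1,p=3: even sum, total = (-5)+3 = -2
i=2,p=0: even sum, total = (-2)+0 = -2
i=2,p=1: odd sum, total = (-2)-1 = -3
i=2,p=2: even sum, total = (-3)+4 = 1
i=2,p=3: odd sum, total = 1-3 = -2
i=3,p=0: odd sum, total = (-2)-0 = -2
i=3,p=1: even sum, total = (-2)+3 = 1
i=3,p=2: odd sum, total = 1-2 = -1
i=3,p=3: even sum, total = (-1)+9 = 8
i=4,p=0: even sum, total = 8+0 = 8
i=4,p=1: odd sum, total = 8-1 = 7
i=4,p=2: even sum, total = 7+8 = 15
i=4,p=3: odd sum, total = 15-3 = 12

12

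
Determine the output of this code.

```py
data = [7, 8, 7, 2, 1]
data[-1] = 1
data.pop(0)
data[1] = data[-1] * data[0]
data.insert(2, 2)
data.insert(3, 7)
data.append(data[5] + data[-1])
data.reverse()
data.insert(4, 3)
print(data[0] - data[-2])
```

-6

data[-1] = 1 → [7, 8, 7, 2, 1]
pop(0) removes 7 → [8, 7, 2, 1]
data[1] = data[-1]*data[0] = 1*8 = 8 → [8, 8, 2, 1]
insert 2 at 2 → [8, 8, 2, 2, 1]
insert 7 at 3 → [8, 8, 2, 7, 2, 1]
append data[5]+data[-1] = 1+1 = 2 → [8, 8, 2, 7, 2, 1, 2]
reverse → [2, 1, 2, 7, 2, 8, 8]
insert 3 at 4 → [2, 1, 2, 7, 3, 2, 8, 8]
data[0]-data[-2] = 2-8 = -6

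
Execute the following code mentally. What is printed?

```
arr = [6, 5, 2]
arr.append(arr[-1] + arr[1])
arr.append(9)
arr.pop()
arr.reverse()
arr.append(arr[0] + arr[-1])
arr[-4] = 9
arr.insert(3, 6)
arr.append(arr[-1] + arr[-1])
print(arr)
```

append arr[-1]+arr[1] = 2+5 = 7 → [6, 5, 2, 7]
append 9 → [6, 5, 2, 7, 9]
pop() removes 9 → [6, 5, 2, 7]
reverse → [7, 2, 5, 6]
append arr[0]+arr[-1] = 7+6 = 13 → [7, 2, 5, 6, 13]
arr[-4] = 9 → [7, 9, 5, 6, 13]
insert 6 at 3 → [7, 9, 5, 6, 6, 13]
append arr[-1]+arr[-1] = 13+13 = 26 → [7, 9, 5, 6, 6, 13, 26]

[7, 9, 5, 6, 6, 13, 26]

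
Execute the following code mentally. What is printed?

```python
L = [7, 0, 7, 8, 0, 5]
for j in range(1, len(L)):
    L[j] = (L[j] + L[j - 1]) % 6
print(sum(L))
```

21

j=1: L[1] = (0+7)%6 = 1 → [7, 1, 7, 8, 0, 5]
j=2: L[2] = (7+1)%6 = 2 → [7, 1, 2, 8, 0, 5]
j=3: L[3] = (8+2)%6 = 4 → [7, 1, 2, 4, 0, 5]
j=4: L[4] = (0+4)%6 = 4 → [7, 1, 2, 4, 4, 5]
j=5: L[5] = (5+4)%6 = 3 → [7, 1, 2, 4, 4, 3]
sum = 21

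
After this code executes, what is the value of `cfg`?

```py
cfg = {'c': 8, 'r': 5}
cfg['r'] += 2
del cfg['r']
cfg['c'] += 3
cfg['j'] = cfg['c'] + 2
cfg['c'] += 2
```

{'c': 13, 'j': 13}

cfg['r'] = 5+2 = 7 → {'c': 8, 'r': 7}
del 'r' → {'c': 8}
cfg['c'] = 8+3 = 11 → {'c': 11}
cfg['j'] = cfg['c']+2 = 13 → {'c': 11, 'j': 13}
cfg['c'] = 11+2 = 13 → {'c': 13, 'j': 13}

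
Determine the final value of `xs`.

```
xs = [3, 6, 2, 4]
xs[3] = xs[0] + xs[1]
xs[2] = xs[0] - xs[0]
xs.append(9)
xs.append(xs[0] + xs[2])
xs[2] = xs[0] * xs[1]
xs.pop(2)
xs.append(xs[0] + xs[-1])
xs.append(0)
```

xs[3] = xs[0]+xs[1] = 3+6 = 9 → [3, 6, 2, 9]
xs[2] = xs[0]-xs[0] = 3-3 = 0 → [3, 6, 0, 9]
append 9 → [3, 6, 0, 9, 9]
append xs[0]+xs[2] = 3+0 = 3 → [3, 6, 0, 9, 9, 3]
xs[2] = xs[0]*xs[1] = 3*6 = 18 → [3, 6, 18, 9, 9, 3]
pop(2) removes 18 → [3, 6, 9, 9, 3]
append xs[0]+xs[-1] = 3+3 = 6 → [3, 6, 9, 9, 3, 6]
append 0 → [3, 6, 9, 9, 3, 6, 0]

[3, 6, 9, 9, 3, 6, 0]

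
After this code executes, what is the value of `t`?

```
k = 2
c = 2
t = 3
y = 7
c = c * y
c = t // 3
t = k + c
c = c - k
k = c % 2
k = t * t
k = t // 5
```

c = 2*7 = 14
c = 3//3 = 1
t = 2+1 = 3
c = 1-2 = -1
k = (-1)%2 = 1
k = 3*3 = 9
k = 3//5 = 0

3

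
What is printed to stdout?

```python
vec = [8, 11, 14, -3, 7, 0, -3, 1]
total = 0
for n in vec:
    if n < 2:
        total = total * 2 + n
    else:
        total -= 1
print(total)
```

n=8: not <2, total = 0-1 = -1
n=11: not <2, total = (-1)-1 = -2
n=14: not <2, total = (-2)-1 = -3
n=-3: <2, total = (-3)*2+(-3) = -9
n=7: not <2, total = (-9)-1 = -10
n=0: <2, total = (-10)*2+0 = -20
n=-3: <2, total = (-20)*2+(-3) = -43
n=1: <2, total = (-43)*2+1 = -85

-85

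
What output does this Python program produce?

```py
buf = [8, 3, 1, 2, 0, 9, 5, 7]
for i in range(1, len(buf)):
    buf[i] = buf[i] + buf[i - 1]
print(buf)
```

i=1: buf[1] = 3+8 = 11 → [8, 11, 1, 2, 0, 9, 5, 7]
i=2: buf[2] = 1+11 = 12 → [8, 11, 12, 2, 0, 9, 5, 7]
i=3: buf[3] = 2+12 = 14 → [8, 11, 12, 14, 0, 9, 5, 7]
i=4: buf[4] = 0+14 = 14 → [8, 11, 12, 14, 14, 9, 5, 7]
i=5: buf[5] = 9+14 = 23 → [8, 11, 12, 14, 14, 23, 5, 7]
i=6: buf[6] = 5+23 = 28 → [8, 11, 12, 14, 14, 23, 28, 7]
i=7: buf[7] = 7+28 = 35 → [8, 11, 12, 14, 14, 23, 28, 35]

[8, 11, 12, 14, 14, 23, 28, 35]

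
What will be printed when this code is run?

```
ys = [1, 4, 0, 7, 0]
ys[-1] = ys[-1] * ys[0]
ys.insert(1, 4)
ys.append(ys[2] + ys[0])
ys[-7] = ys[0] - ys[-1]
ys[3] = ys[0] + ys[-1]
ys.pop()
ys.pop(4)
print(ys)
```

[-4, 4, 4, 1, 0]

ys[-1] = ys[-1]*ys[0] = 0*1 = 0 → [1, 4, 0, 7, 0]
insert 4 at 1 → [1, 4, 4, 0, 7, 0]
append ys[2]+ys[0] = 4+1 = 5 → [1, 4, 4, 0, 7, 0, 5]
ys[-7] = ys[0]-ys[-1] = 1-5 = -4 → [-4, 4, 4, 0, 7, 0, 5]
ys[3] = ys[0]+ys[-1] = (-4)+5 = 1 → [-4, 4, 4, 1, 7, 0, 5]
pop() removes 5 → [-4, 4, 4, 1, 7, 0]
pop(4) removes 7 → [-4, 4, 4, 1, 0]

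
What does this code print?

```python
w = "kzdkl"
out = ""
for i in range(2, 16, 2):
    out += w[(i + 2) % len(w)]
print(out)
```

i=2: add w[4]='l' → 'l'
i=4: add w[1]='z' → 'lz'
i=6: add w[3]='k' → 'lzk'
i=8: add w[0]='k' → 'lzkk'
i=10: add w[2]='d' → 'lzkkd'
i=12: add w[4]='l' → 'lzkkdl'
i=14: add w[1]='z' → 'lzkkdlz'

lzkkdlz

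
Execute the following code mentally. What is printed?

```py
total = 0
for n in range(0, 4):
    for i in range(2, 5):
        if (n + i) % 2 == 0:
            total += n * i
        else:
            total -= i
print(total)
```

6

n=0,i=2: even sum, total = 0+0 = 0
n=0,i=3: odd sum, total = 0-3 = -3
n=0,i=4: even sum, total = (-3)+0 = -3
n=1,i=2: odd sum, total = (-3)-2 = -5
n=1,i=3: even sum, total = (-5)+3 = -2
n=1,i=4: odd sum, total = (-2)-4 = -6
n=2,i=2: even sum, total = (-6)+4 = -2
n=2,i=3: odd sum, total = (-2)-3 = -5
n=2,i=4: even sum, total = (-5)+8 = 3
n=3,i=2: odd sum, total = 3-2 = 1
n=3,i=3: even sum, total = 1+9 = 10
n=3,i=4: odd sum, total = 10-4 = 6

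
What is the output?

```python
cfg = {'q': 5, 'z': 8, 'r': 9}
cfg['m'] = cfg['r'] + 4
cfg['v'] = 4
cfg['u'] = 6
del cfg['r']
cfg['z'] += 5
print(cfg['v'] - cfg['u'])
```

cfg['m'] = cfg['r']+4 = 13 → {'q': 5, 'z': 8, 'r': 9, 'm': 13}
cfg['v'] = 4 → {'q': 5, 'z': 8, 'r': 9, 'm': 13, 'v': 4}
cfg['u'] = 6 → {'q': 5, 'z': 8, 'r': 9, 'm': 13, 'v': 4, 'u': 6}
del 'r' → {'q': 5, 'z': 8, 'm': 13, 'v': 4, 'u': 6}
cfg['z'] = 8+5 = 13 → {'q': 5, 'z': 13, 'm': 13, 'v': 4, 'u': 6}
cfg['v']-cfg['u'] = 4-6 = -2

-2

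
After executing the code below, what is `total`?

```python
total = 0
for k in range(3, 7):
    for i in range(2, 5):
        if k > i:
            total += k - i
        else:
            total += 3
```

k=3,i=2: 3>2, total = 0+1 = 1
k=3,i=3: not 3>3, total = 1+3 = 4
k=3,i=4: not 3>4, total = 4+3 = 7
k=4,i=2: 4>2, total = 7+2 = 9
k=4,i=3: 4>3, total = 9+1 = 10
k=4,i=4: not 4>4, total = 10+3 = 13
k=5,i=2: 5>2, total = 13+3 = 16
k=5,i=3: 5>3, total = 16+2 = 18
k=5,i=4: 5>4, total = 18+1 = 19
k=6,i=2: 6>2, total = 19+4 = 23
k=6,i=3: 6>3, total = 23+3 = 26
k=6,i=4: 6>4, total = 26+2 = 28

28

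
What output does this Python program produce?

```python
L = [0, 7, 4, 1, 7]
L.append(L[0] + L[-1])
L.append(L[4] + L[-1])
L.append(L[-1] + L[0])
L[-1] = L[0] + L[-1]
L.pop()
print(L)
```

[0, 7, 4, 1, 7, 7, 14]

append L[0]+L[-1] = 0+7 = 7 → [0, 7, 4, 1, 7, 7]
append L[4]+L[-1] = 7+7 = 14 → [0, 7, 4, 1, 7, 7, 14]
append L[-1]+L[0] = 14+0 = 14 → [0, 7, 4, 1, 7, 7, 14, 14]
L[-1] = L[0]+L[-1] = 0+14 = 14 → [0, 7, 4, 1, 7, 7, 14, 14]
pop() removes 14 → [0, 7, 4, 1, 7, 7, 14]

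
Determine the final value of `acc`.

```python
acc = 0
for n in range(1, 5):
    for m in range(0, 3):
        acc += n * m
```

30

n=1,m=0: acc = 0+0 = 0
n=1,m=1: acc = 0+1 = 1
n=1,m=2: acc = 1+2 = 3
n=2,m=0: acc = 3+0 = 3
n=2,m=1: acc = 3+2 = 5
n=2,m=2: acc = 5+4 = 9
n=3,m=0: acc = 9+0 = 9
n=3,m=1: acc = 9+3 = 12
n=3,m=2: acc = 12+6 = 18
n=4,m=0: acc = 18+0 = 18
n=4,m=1: acc = 18+4 = 22
n=4,m=2: acc = 22+8 = 30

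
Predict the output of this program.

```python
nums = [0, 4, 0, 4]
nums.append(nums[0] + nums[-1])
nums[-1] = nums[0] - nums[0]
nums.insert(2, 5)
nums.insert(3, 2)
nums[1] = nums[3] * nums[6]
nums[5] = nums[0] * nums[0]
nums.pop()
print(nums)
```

append nums[0]+nums[-1] = 0+4 = 4 → [0, 4, 0, 4, 4]
nums[-1] = nums[0]-nums[0] = 0-0 = 0 → [0, 4, 0, 4, 0]
insert 5 at 2 → [0, 4, 5, 0, 4, 0]
insert 2 at 3 → [0, 4, 5, 2, 0, 4, 0]
nums[1] = nums[3]*nums[6] = 2*0 = 0 → [0, 0, 5, 2, 0, 4, 0]
nums[5] = nums[0]*nums[0] = 0*0 = 0 → [0, 0, 5, 2, 0, 0, 0]
pop() removes 0 → [0, 0, 5, 2, 0, 0]

[0, 0, 5, 2, 0, 0]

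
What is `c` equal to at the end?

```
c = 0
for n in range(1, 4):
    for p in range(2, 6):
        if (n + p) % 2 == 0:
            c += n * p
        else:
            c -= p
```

n=1,p=2: odd sum, c = 0-2 = -2
n=1,p=3: even sum, c = (-2)+3 = 1
n=1,p=4: odd sum, c = 1-4 = -3
n=1,p=5: even sum, c = (-3)+5 = 2
n=2,p=2: even sum, c = 2+4 = 6
n=2,p=3: odd sum, c = 6-3 = 3
n=2,p=4: even sum, c = 3+8 = 11
n=2,p=5: odd sum, c = 11-5 = 6
n=3,p=2: odd sum, c = 6-2 = 4
n=3,p=3: even sum, c = 4+9 = 13
n=3,p=4: odd sum, c = 13-4 = 9
n=3,p=5: even sum, c = 9+15 = 24

24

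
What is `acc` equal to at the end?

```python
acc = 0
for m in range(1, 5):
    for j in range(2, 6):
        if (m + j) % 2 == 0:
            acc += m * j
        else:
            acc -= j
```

m=1,j=2: odd sum, acc = 0-2 = -2
m=1,j=3: even sum, acc = (-2)+3 = 1
m=1,j=4: odd sum, acc = 1-4 = -3
m=1,j=5: even sum, acc = (-3)+5 = 2
m=2,j=2: even sum, acc = 2+4 = 6
m=2,j=3: odd sum, acc = 6-3 = 3
m=2,j=4: even sum, acc = 3+8 = 11
m=2,j=5: odd sum, acc = 11-5 = 6
m=3,j=2: odd sum, acc = 6-2 = 4
m=3,j=3: even sum, acc = 4+9 = 13
m=3,j=4: odd sum, acc = 13-4 = 9
m=3,j=5: even sum, acc = 9+15 = 24
m=4,j=2: even sum, acc = 24+8 = 32
m=4,j=3: odd sum, acc = 32-3 = 29
m=4,j=4: even sum, acc = 29+16 = 45
m=4,j=5: odd sum, acc = 45-5 = 40

40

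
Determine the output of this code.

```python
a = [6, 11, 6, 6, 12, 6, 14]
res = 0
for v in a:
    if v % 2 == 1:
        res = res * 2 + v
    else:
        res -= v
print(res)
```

-45

v=6: not odd, res = 0-6 = -6
v=11: odd, res = (-6)*2+11 = -1
v=6: not odd, res = (-1)-6 = -7
v=6: not odd, res = (-7)-6 = -13
v=12: not odd, res = (-13)-12 = -25
v=6: not odd, res = (-25)-6 = -31
v=14: not odd, res = (-31)-14 = -45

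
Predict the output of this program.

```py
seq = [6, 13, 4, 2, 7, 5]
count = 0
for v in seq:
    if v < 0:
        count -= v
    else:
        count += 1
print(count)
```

v=6: not <0, count = 0+1 = 1
v=13: not <0, count = 1+1 = 2
v=4: not <0, count = 2+1 = 3
v=2: not <0, count = 3+1 = 4
v=7: not <0, count = 4+1 = 5
v=5: not <0, count = 5+1 = 6

6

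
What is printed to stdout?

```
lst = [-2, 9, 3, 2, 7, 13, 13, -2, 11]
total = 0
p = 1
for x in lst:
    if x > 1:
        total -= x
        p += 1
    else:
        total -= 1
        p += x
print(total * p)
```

x=-2: not >1, total = 0-1 = -1; p=-1
x=9: >1, total = (-1)-9 = -10; p=0
x=3: >1, total = (-10)-3 = -13; p=1
x=2: >1, total = (-13)-2 = -15; p=2
x=7: >1, total = (-15)-7 = -22; p=3
x=13: >1, total = (-22)-13 = -35; p=4
x=13: >1, total = (-35)-13 = -48; p=5
x=-2: not >1, total = (-48)-1 = -49; p=3
x=11: >1, total = (-49)-11 = -60; p=4
total*p = (-60)*4 = -240

-240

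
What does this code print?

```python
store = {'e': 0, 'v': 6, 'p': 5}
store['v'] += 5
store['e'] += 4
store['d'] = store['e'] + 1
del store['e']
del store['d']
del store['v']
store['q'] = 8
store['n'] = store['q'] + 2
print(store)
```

store['v'] = 6+5 = 11 → {'e': 0, 'v': 11, 'p': 5}
store['e'] = 0+4 = 4 → {'e': 4, 'v': 11, 'p': 5}
store['d'] = store['e']+1 = 5 → {'e': 4, 'v': 11, 'p': 5, 'd': 5}
del 'e' → {'v': 11, 'p': 5, 'd': 5}
del 'd' → {'v': 11, 'p': 5}
del 'v' → {'p': 5}
store['q'] = 8 → {'p': 5, 'q': 8}
store['n'] = store['q']+2 = 10 → {'p': 5, 'q': 8, 'n': 10}

{'p': 5, 'q': 8, 'n': 10}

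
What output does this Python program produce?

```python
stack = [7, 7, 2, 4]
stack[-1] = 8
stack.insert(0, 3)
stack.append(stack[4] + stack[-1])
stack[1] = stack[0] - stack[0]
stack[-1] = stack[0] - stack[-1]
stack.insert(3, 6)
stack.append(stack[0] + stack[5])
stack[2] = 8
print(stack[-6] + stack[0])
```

stack[-1] = 8 → [7, 7, 2, 8]
insert 3 at 0 → [3, 7, 7, 2, 8]
append stack[4]+stack[-1] = 8+8 = 16 → [3, 7, 7, 2, 8, 16]
stack[1] = stack[0]-stack[0] = 3-3 = 0 → [3, 0, 7, 2, 8, 16]
stack[-1] = stack[0]-stack[-1] = 3-16 = -13 → [3, 0, 7, 2, 8, -13]
insert 6 at 3 → [3, 0, 7, 6, 2, 8, -13]
append stack[0]+stack[5] = 3+8 = 11 → [3, 0, 7, 6, 2, 8, -13, 11]
stack[2] = 8 → [3, 0, 8, 6, 2, 8, -13, 11]
stack[-6]+stack[0] = 8+3 = 11

11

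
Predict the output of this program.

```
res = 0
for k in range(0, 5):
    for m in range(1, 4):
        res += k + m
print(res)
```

k=0,m=1: res = 0+1 = 1
k=0,m=2: res = 1+2 = 3
k=0,m=3: res = 3+3 = 6
k=1,m=1: res = 6+2 = 8
k=1,m=2: res = 8+3 = 11
k=1,m=3: res = 11+4 = 15
k=2,m=1: res = 15+3 = 18
k=2,m=2: res = 18+4 = 22
k=2,m=3: res = 22+5 = 27
k=3,m=1: res = 27+4 = 31
k=3,m=2: res = 31+5 = 36
k=3,m=3: res = 36+6 = 42
k=4,m=1: res = 42+5 = 47
k=4,m=2: res = 47+6 = 53
k=4,m=3: res = 53+7 = 60

60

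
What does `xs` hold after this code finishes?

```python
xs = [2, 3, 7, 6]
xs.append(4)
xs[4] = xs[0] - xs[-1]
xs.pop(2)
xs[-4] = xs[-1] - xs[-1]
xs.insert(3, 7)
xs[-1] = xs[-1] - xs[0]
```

[0, 3, 6, 7, -2]

append 4 → [2, 3, 7, 6, 4]
xs[4] = xs[0]-xs[-1] = 2-4 = -2 → [2, 3, 7, 6, -2]
pop(2) removes 7 → [2, 3, 6, -2]
xs[-4] = xs[-1]-xs[-1] = (-2)-(-2) = 0 → [0, 3, 6, -2]
insert 7 at 3 → [0, 3, 6, 7, -2]
xs[-1] = xs[-1]-xs[0] = (-2)-0 = -2 → [0, 3, 6, 7, -2]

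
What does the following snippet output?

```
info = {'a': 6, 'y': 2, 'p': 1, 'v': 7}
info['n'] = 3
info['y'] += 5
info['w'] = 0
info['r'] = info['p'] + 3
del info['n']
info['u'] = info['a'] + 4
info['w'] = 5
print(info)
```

{'a': 6, 'y': 7, 'p': 1, 'v': 7, 'w': 5, 'r': 4, 'u': 10}

info['n'] = 3 → {'a': 6, 'y': 2, 'p': 1, 'v': 7, 'n': 3}
info['y'] = 2+5 = 7 → {'a': 6, 'y': 7, 'p': 1, 'v': 7, 'n': 3}
info['w'] = 0 → {'a': 6, 'y': 7, 'p': 1, 'v': 7, 'n': 3, 'w': 0}
info['r'] = info['p']+3 = 4 → {'a': 6, 'y': 7, 'p': 1, 'v': 7, 'n': 3, 'w': 0, 'r': 4}
del 'n' → {'a': 6, 'y': 7, 'p': 1, 'v': 7, 'w': 0, 'r': 4}
info['u'] = info['a']+4 = 10 → {'a': 6, 'y': 7, 'p': 1, 'v': 7, 'w': 0, 'r': 4, 'u': 10}
info['w'] = 5 → {'a': 6, 'y': 7, 'p': 1, 'v': 7, 'w': 5, 'r': 4, 'u': 10}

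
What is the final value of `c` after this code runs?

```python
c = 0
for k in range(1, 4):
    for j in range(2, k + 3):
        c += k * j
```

k=1,j=2: c = 0+2 = 2
k=1,j=3: c = 2+3 = 5
k=2,j=2: c = 5+4 = 9
k=2,j=3: c = 9+6 = 15
k=2,j=4: c = 15+8 = 23
k=3,j=2: c = 23+6 = 29
k=3,j=3: c = 29+9 = 38
k=3,j=4: c = 38+12 = 50
k=3,j=5: c = 50+15 = 65

65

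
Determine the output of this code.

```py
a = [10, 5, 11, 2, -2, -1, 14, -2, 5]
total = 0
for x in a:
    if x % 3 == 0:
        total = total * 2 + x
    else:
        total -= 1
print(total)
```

-9

x=10: not %3==0, total = 0-1 = -1
x=5: not %3==0, total = (-1)-1 = -2
x=11: not %3==0, total = (-2)-1 = -3
x=2: not %3==0, total = (-3)-1 = -4
x=-2: not %3==0, total = (-4)-1 = -5
x=-1: not %3==0, total = (-5)-1 = -6
x=14: not %3==0, total = (-6)-1 = -7
x=-2: not %3==0, total = (-7)-1 = -8
x=5: not %3==0, total = (-8)-1 = -9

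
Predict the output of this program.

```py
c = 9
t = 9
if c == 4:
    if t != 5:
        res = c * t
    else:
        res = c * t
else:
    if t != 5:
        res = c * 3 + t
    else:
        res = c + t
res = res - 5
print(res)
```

31

c=9, t=9
c == 4 is False; t != 5 is True
→ res = c * 3 + t = 36
res = 36-5 = 31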